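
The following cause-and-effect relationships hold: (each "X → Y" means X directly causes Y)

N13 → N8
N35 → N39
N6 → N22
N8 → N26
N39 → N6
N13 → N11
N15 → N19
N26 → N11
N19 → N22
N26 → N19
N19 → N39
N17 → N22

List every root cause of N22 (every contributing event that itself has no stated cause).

N13, N15, N17, N35

Tracing upstream from N22: N22 ← N19 ← N15.
A separate upstream branch: N22 ← N19 ← N26 ← N8 ← N13.
A separate upstream branch: N22 ← N17.
A separate upstream branch: N22 ← N6 ← N39 ← N35.
Each of those chain origins has no stated cause.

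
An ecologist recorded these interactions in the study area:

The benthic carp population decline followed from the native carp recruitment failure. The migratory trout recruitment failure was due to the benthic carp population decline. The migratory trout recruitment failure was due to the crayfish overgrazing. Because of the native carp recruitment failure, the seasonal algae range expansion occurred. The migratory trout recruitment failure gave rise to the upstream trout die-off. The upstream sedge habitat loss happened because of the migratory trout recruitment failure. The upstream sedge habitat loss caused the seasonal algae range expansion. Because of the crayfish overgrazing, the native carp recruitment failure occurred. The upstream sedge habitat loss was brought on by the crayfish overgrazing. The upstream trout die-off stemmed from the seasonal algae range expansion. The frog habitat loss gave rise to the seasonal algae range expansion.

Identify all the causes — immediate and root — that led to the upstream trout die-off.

Immediate causes of the upstream trout die-off: the migratory trout recruitment failure, the seasonal algae range expansion.
Further upstream: the crayfish overgrazing, the native carp recruitment failure, the benthic carp population decline, the upstream sedge habitat loss, the frog habitat loss.

the benthic carp population decline, the crayfish overgrazing, the frog habitat loss, the migratory trout recruitment failure, the native carp recruitment failure, the seasonal algae range expansion, the upstream sedge habitat loss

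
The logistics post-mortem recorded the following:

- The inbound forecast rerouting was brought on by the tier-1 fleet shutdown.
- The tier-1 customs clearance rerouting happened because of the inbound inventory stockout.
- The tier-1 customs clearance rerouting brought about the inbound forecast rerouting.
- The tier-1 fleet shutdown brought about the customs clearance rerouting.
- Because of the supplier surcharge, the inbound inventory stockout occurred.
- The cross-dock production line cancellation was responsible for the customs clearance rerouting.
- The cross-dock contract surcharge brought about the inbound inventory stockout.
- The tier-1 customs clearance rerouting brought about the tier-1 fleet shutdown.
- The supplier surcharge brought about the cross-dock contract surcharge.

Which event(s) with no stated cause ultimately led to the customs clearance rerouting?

the cross-dock production line cancellation, the supplier surcharge

Tracing upstream from the customs clearance rerouting: the customs clearance rerouting ← the tier-1 fleet shutdown ← the tier-1 customs clearance rerouting ← the inbound inventory stockout ← the supplier surcharge.
A separate upstream branch: the customs clearance rerouting ← the cross-dock production line cancellation.
Each of those chain origins has no stated cause.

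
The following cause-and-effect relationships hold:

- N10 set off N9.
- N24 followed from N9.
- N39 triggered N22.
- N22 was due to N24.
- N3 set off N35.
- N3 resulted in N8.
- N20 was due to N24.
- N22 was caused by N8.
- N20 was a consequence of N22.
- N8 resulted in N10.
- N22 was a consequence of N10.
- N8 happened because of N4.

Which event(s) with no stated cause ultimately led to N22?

Tracing upstream from N22: N22 ← N8 ← N3.
A separate upstream branch: N22 ← N8 ← N4.
A separate upstream branch: N22 ← N39.
Each of those chain origins has no stated cause.

N3, N39, N4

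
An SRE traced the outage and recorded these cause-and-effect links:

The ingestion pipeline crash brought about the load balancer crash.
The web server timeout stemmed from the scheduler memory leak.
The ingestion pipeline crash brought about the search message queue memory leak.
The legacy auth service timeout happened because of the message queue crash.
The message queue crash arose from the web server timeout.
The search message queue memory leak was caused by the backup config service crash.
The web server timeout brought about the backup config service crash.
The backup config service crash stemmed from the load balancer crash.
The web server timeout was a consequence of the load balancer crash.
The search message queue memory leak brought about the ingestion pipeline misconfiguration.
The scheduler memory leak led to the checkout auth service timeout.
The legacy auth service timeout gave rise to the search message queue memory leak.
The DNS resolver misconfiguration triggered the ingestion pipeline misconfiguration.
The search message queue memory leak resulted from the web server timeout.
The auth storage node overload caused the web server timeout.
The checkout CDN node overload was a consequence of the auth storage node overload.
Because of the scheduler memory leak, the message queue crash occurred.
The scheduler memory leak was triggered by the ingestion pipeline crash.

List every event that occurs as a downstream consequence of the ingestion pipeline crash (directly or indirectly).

the backup config service crash, the checkout auth service timeout, the ingestion pipeline misconfiguration, the legacy auth service timeout, the load balancer crash, the message queue crash, the scheduler memory leak, the search message queue memory leak, the web server timeout

Direct effects: the scheduler memory leak, the load balancer crash, the search message queue memory leak.
2 steps out: the web server timeout, the message queue crash, the backup config service crash, the checkout auth service timeout, the ingestion pipeline misconfiguration.
3 steps out: the legacy auth service timeout.
Not reachable from it: the auth storage node overload, the checkout CDN node overload, the DNS resolver misconfiguration.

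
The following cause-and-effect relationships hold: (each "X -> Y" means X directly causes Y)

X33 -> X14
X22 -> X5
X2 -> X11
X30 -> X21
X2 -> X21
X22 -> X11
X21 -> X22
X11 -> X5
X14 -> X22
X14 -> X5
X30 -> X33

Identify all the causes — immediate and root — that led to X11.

X14, X2, X21, X22, X30, X33

Immediate causes of X11: X2, X22.
Further upstream: X30, X33, X21, X14.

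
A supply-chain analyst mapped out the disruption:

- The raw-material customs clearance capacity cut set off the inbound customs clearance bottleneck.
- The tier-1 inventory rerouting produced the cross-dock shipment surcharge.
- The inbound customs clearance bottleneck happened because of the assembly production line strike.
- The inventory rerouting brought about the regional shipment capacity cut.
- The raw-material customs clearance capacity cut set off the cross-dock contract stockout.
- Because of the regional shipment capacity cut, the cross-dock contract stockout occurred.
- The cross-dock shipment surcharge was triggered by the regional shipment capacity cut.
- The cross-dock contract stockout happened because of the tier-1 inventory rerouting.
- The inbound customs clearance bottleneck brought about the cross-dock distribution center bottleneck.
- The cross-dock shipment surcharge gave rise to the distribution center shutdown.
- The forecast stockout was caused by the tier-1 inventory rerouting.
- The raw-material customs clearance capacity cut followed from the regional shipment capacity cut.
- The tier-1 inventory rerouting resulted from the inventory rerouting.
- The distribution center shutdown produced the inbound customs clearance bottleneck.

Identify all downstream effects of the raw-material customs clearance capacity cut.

Direct effects: the cross-dock contract stockout, the inbound customs clearance bottleneck.
2 steps out: the cross-dock distribution center bottleneck.
Not reachable from it: the inventory rerouting, the tier-1 inventory rerouting, the forecast stockout, the regional shipment capacity cut, the cross-dock shipment surcharge, the distribution center shutdown, the assembly production line strike.

the cross-dock contract stockout, the cross-dock distribution center bottleneck, the inbound customs clearance bottleneck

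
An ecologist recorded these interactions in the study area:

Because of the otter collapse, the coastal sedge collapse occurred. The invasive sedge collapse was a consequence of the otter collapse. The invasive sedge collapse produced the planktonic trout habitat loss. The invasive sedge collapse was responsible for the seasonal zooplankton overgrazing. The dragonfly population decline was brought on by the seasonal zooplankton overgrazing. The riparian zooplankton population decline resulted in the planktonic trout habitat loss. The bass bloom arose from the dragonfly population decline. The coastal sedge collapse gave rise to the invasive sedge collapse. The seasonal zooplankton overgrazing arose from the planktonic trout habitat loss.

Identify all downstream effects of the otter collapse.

Direct effects: the coastal sedge collapse, the invasive sedge collapse.
2 steps out: the planktonic trout habitat loss, the seasonal zooplankton overgrazing.
3 steps out: the dragonfly population decline.
4 steps out: the bass bloom.
Not reachable from it: the riparian zooplankton population decline.

the bass bloom, the coastal sedge collapse, the dragonfly population decline, the invasive sedge collapse, the planktonic trout habitat loss, the seasonal zooplankton overgrazing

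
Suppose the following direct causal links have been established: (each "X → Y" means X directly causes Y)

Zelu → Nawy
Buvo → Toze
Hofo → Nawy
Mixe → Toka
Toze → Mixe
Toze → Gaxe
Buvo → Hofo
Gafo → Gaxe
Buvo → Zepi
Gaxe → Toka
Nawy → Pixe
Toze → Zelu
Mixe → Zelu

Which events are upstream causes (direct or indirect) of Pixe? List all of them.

Immediate cause of Pixe: Nawy.
Further upstream: Buvo, Toze, Mixe, Zelu, Hofo.

Buvo, Hofo, Mixe, Nawy, Toze, Zelu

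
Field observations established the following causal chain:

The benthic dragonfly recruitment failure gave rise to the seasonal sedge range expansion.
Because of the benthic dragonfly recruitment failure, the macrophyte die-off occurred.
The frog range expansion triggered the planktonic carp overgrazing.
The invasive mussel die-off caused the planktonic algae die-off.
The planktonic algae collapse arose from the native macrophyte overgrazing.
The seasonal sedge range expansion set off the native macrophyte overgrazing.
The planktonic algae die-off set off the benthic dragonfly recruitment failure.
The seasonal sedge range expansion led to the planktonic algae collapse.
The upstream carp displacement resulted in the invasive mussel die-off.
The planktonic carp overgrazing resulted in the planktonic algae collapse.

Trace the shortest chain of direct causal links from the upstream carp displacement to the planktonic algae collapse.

the upstream carp displacement → the invasive mussel die-off
the invasive mussel die-off → the planktonic algae die-off
the planktonic algae die-off → the benthic dragonfly recruitment failure
the benthic dragonfly recruitment failure → the seasonal sedge range expansion
the seasonal sedge range expansion → the planktonic algae collapse
Length: 5 steps.

the upstream carp displacement → the invasive mussel die-off → the planktonic algae die-off → the benthic dragonfly recruitment failure → the seasonal sedge range expansion → the planktonic algae collapse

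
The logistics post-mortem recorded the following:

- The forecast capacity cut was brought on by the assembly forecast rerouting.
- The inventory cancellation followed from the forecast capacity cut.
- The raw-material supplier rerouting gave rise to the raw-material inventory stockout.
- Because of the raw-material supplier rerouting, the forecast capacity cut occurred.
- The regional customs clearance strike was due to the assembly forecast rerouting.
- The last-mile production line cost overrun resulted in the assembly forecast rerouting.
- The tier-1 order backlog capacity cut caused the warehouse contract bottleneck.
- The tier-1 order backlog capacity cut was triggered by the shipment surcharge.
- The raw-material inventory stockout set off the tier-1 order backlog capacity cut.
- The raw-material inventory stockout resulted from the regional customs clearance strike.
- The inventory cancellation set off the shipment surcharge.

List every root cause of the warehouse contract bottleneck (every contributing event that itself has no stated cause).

the last-mile production line cost overrun, the raw-material supplier rerouting

Tracing upstream from the warehouse contract bottleneck: the warehouse contract bottleneck ← the tier-1 order backlog capacity cut ← the raw-material inventory stockout ← the raw-material supplier rerouting.
A separate upstream branch: the warehouse contract bottleneck ← the tier-1 order backlog capacity cut ← the raw-material inventory stockout ← the regional customs clearance strike ← the assembly forecast rerouting ← the last-mile production line cost overrun.
Each of those chain origins has no stated cause.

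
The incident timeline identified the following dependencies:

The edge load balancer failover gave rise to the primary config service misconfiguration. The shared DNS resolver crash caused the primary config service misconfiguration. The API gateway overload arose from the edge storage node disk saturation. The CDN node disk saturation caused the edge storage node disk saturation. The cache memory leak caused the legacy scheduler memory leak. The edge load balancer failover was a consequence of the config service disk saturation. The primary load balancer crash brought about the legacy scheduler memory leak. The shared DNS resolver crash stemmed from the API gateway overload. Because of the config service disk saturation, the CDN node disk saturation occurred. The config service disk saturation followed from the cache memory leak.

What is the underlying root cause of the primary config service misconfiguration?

the cache memory leak

Tracing upstream from the primary config service misconfiguration: the primary config service misconfiguration ← the edge load balancer failover ← the config service disk saturation ← the cache memory leak.
The cache memory leak has no stated cause, so it is the root.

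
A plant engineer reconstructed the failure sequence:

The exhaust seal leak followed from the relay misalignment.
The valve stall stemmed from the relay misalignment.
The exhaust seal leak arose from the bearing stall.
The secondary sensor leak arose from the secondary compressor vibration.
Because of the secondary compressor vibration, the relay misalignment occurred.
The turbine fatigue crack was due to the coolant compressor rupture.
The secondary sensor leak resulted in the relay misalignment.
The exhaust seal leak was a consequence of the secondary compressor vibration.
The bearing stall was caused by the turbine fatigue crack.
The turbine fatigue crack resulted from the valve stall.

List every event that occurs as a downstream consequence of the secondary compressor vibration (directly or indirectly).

Direct effects: the secondary sensor leak, the relay misalignment, the exhaust seal leak.
2 steps out: the valve stall.
3 steps out: the turbine fatigue crack.
4 steps out: the bearing stall.
Not reachable from it: the coolant compressor rupture.

the bearing stall, the exhaust seal leak, the relay misalignment, the secondary sensor leak, the turbine fatigue crack, the valve stall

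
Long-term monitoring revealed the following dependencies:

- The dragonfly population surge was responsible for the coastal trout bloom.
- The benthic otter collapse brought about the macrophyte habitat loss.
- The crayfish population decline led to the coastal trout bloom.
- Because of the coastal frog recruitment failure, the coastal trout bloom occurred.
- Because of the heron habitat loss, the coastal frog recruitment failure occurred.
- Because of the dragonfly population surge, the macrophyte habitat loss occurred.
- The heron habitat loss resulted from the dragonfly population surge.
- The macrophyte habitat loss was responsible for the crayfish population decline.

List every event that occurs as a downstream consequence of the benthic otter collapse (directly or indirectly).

Direct effects: the macrophyte habitat loss.
2 steps out: the crayfish population decline.
3 steps out: the coastal trout bloom.
Not reachable from it: the dragonfly population surge, the heron habitat loss, the coastal frog recruitment failure.

the coastal trout bloom, the crayfish population decline, the macrophyte habitat loss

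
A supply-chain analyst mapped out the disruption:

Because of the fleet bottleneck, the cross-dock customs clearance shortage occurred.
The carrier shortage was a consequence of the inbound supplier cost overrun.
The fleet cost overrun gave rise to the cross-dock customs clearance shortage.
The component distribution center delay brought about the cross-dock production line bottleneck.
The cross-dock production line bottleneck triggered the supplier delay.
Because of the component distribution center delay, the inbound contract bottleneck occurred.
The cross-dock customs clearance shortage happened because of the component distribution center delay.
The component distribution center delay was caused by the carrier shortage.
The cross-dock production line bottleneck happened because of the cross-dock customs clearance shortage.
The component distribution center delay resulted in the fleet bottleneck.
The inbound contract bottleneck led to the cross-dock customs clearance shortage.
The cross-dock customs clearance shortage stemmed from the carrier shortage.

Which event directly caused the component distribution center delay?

Upstream contributors include the inbound supplier cost overrun, but only the carrier shortage feeds directly into the component distribution center delay.

the carrier shortage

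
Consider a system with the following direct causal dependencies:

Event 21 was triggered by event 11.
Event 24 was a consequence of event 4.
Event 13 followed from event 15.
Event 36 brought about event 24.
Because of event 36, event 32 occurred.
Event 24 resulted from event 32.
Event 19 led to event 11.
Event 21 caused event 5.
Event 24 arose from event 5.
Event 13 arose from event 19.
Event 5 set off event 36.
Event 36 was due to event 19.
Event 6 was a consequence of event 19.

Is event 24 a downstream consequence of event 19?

There is a causal chain: event 19 → event 36 → event 24.

Yes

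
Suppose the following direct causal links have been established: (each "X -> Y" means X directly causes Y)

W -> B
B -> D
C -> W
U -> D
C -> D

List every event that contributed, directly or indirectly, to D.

Immediate causes of D: U, C, B.
Further upstream: W.

B, C, U, W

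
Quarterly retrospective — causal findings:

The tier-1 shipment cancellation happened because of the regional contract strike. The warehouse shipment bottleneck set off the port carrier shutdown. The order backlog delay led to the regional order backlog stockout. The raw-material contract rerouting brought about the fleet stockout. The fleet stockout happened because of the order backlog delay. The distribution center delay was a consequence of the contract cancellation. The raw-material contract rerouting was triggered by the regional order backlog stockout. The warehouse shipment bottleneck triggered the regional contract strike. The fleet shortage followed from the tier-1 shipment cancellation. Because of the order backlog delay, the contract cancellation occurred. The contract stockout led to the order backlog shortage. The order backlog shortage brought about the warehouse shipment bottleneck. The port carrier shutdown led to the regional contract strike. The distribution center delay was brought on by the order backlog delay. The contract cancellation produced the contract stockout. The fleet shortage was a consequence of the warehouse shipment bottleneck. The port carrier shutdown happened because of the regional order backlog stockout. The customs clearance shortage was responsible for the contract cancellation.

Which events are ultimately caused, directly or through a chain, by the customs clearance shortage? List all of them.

the contract cancellation, the contract stockout, the distribution center delay, the fleet shortage, the order backlog shortage, the port carrier shutdown, the regional contract strike, the tier-1 shipment cancellation, the warehouse shipment bottleneck

Direct effects: the contract cancellation.
2 steps out: the contract stockout, the distribution center delay.
3 steps out: the order backlog shortage.
4 steps out: the warehouse shipment bottleneck.
5 steps out: the port carrier shutdown, the regional contract strike, the fleet shortage.
6 steps out: the tier-1 shipment cancellation.
Not reachable from it: the order backlog delay, the regional order backlog stockout, the raw-material contract rerouting, the fleet stockout.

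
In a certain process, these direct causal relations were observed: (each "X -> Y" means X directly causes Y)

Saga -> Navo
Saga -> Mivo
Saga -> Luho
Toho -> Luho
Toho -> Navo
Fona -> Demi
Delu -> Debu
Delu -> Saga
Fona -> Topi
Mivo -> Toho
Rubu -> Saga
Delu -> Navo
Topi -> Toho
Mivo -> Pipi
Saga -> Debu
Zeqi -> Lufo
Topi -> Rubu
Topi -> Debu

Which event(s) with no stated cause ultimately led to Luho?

Tracing upstream from Luho: Luho ← Toho ← Topi ← Fona.
A separate upstream branch: Luho ← Saga ← Delu.
Each of those chain origins has no stated cause.

Delu, Fona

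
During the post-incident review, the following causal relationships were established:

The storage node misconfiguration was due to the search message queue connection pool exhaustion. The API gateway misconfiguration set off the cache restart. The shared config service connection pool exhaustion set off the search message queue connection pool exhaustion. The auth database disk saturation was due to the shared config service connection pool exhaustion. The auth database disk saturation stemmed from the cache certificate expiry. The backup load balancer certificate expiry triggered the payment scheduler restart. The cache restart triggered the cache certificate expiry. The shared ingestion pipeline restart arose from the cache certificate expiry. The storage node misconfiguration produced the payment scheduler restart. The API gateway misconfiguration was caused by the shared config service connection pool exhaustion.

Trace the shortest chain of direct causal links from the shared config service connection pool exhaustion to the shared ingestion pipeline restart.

the shared config service connection pool exhaustion → the API gateway misconfiguration → the cache restart → the cache certificate expiry → the shared ingestion pipeline restart

the shared config service connection pool exhaustion → the API gateway misconfiguration
the API gateway misconfiguration → the cache restart
the cache restart → the cache certificate expiry
the cache certificate expiry → the shared ingestion pipeline restart
Length: 4 steps.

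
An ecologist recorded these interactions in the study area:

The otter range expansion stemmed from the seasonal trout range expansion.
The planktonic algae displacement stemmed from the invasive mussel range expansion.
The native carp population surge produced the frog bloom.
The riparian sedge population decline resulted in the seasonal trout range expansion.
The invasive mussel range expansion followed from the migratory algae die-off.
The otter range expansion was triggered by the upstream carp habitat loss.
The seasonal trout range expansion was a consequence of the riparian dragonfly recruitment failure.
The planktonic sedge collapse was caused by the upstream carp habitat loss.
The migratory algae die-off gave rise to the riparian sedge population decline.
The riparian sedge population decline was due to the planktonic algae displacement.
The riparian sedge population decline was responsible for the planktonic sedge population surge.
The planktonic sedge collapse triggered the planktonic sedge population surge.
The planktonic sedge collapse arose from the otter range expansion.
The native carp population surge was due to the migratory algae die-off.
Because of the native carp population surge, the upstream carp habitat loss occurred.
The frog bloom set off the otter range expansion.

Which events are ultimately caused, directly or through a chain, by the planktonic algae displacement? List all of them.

Direct effects: the riparian sedge population decline.
2 steps out: the seasonal trout range expansion, the planktonic sedge population surge.
3 steps out: the otter range expansion.
4 steps out: the planktonic sedge collapse.
Not reachable from it: the migratory algae die-off, the invasive mussel range expansion, the native carp population surge, the upstream carp habitat loss, the frog bloom, the riparian dragonfly recruitment failure.

the otter range expansion, the planktonic sedge collapse, the planktonic sedge population surge, the riparian sedge population decline, the seasonal trout range expansion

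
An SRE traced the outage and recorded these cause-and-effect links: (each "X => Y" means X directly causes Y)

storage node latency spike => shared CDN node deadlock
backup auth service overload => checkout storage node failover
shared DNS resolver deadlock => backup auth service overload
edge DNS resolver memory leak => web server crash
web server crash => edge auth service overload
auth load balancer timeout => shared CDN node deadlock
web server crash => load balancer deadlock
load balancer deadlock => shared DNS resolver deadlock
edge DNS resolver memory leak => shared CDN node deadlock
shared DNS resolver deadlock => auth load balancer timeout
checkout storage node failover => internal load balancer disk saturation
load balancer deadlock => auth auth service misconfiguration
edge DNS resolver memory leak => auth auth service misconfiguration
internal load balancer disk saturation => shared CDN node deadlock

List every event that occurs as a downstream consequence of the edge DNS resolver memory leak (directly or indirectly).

Direct effects: the web server crash, the auth auth service misconfiguration, the shared CDN node deadlock.
2 steps out: the edge auth service overload, the load balancer deadlock.
3 steps out: the shared DNS resolver deadlock.
4 steps out: the auth load balancer timeout, the backup auth service overload.
5 steps out: the checkout storage node failover.
6 steps out: the internal load balancer disk saturation.
Not reachable from it: the storage node latency spike.

the auth auth service misconfiguration, the auth load balancer timeout, the backup auth service overload, the checkout storage node failover, the edge auth service overload, the internal load balancer disk saturation, the load balancer deadlock, the shared CDN node deadlock, the shared DNS resolver deadlock, the web server crash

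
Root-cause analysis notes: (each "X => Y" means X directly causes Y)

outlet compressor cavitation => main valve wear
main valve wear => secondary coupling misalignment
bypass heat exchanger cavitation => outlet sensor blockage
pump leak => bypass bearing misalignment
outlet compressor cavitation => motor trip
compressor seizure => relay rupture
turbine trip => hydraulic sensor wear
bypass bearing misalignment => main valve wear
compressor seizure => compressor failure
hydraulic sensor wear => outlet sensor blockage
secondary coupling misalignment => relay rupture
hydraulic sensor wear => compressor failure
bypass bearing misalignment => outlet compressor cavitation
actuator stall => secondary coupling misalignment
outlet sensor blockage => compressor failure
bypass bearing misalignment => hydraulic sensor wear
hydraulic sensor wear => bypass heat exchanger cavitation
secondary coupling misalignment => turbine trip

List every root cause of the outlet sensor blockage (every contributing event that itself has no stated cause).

Tracing upstream from the outlet sensor blockage: the outlet sensor blockage ← the hydraulic sensor wear ← the turbine trip ← the secondary coupling misalignment ← the actuator stall.
A separate upstream branch: the outlet sensor blockage ← the hydraulic sensor wear ← the bypass bearing misalignment ← the pump leak.
Each of those chain origins has no stated cause.

the actuator stall, the pump leak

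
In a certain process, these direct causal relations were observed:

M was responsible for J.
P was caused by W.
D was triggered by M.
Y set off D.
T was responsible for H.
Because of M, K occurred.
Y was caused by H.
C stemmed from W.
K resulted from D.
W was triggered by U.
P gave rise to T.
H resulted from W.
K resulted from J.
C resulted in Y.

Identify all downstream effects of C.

Direct effects: Y.
2 steps out: D.
3 steps out: K.
Not reachable from it: U, W, P, T, H, M, J.

D, K, Y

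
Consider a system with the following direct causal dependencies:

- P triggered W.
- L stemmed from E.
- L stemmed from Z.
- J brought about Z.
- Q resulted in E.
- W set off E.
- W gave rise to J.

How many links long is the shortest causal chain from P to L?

Shortest chain: P → W → E → L.

3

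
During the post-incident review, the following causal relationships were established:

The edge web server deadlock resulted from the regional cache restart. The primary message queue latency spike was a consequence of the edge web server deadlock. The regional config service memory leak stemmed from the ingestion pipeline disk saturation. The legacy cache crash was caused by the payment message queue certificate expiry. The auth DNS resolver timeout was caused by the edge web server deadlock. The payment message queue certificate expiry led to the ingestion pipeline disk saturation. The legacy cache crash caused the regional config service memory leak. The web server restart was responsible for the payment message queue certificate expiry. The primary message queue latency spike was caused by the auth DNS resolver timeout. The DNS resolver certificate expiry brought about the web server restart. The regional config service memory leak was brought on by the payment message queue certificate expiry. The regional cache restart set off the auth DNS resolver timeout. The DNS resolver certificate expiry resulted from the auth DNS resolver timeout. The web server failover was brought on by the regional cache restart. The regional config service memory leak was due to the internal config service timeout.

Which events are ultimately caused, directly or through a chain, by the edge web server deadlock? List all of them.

the DNS resolver certificate expiry, the auth DNS resolver timeout, the ingestion pipeline disk saturation, the legacy cache crash, the payment message queue certificate expiry, the primary message queue latency spike, the regional config service memory leak, the web server restart

Direct effects: the auth DNS resolver timeout, the primary message queue latency spike.
2 steps out: the DNS resolver certificate expiry.
3 steps out: the web server restart.
4 steps out: the payment message queue certificate expiry.
5 steps out: the legacy cache crash, the ingestion pipeline disk saturation, the regional config service memory leak.
Not reachable from it: the regional cache restart, the web server failover, the internal config service timeout.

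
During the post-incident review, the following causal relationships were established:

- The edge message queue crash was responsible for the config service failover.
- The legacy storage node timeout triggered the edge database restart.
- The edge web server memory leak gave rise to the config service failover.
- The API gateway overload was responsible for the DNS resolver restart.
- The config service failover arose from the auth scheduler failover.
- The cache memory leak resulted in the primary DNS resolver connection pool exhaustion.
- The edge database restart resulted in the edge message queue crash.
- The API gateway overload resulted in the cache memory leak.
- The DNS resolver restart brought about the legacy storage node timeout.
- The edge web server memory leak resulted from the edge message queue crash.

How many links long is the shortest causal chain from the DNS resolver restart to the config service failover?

4

Shortest chain: the DNS resolver restart → the legacy storage node timeout → the edge database restart → the edge message queue crash → the config service failover.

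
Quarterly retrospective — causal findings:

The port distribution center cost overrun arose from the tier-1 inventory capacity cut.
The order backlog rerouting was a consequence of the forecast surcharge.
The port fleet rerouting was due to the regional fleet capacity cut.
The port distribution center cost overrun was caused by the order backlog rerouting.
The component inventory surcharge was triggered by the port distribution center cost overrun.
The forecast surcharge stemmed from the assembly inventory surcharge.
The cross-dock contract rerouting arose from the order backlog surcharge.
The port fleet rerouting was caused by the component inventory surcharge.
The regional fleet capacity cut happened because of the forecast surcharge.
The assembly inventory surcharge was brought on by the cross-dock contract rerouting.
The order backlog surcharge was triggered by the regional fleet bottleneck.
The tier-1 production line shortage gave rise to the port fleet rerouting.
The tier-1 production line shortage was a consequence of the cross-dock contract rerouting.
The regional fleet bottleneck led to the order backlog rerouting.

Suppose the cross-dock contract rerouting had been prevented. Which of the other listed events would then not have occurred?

Downstream of the cross-dock contract rerouting: the assembly inventory surcharge, the forecast surcharge, the order backlog rerouting, the port distribution center cost overrun, the regional fleet capacity cut, the tier-1 production line shortage, the component inventory surcharge, the port fleet rerouting.
Of those, still caused via another path: the order backlog rerouting, the port distribution center cost overrun, the component inventory surcharge, the port fleet rerouting.
The remainder have no surviving cause.

the assembly inventory surcharge, the forecast surcharge, the regional fleet capacity cut, the tier-1 production line shortage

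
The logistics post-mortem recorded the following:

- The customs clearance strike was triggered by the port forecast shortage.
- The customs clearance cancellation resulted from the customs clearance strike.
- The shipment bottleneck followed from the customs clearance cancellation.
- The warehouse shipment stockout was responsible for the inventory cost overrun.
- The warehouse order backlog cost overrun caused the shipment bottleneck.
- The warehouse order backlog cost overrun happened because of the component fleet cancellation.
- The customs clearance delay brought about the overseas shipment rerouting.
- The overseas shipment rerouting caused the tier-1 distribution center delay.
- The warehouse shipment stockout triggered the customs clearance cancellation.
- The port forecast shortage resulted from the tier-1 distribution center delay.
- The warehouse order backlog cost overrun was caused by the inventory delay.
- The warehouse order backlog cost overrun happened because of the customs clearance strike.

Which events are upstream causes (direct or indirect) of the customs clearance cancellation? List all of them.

the customs clearance delay, the customs clearance strike, the overseas shipment rerouting, the port forecast shortage, the tier-1 distribution center delay, the warehouse shipment stockout

Immediate causes of the customs clearance cancellation: the warehouse shipment stockout, the customs clearance strike.
Further upstream: the customs clearance delay, the overseas shipment rerouting, the tier-1 distribution center delay, the port forecast shortage.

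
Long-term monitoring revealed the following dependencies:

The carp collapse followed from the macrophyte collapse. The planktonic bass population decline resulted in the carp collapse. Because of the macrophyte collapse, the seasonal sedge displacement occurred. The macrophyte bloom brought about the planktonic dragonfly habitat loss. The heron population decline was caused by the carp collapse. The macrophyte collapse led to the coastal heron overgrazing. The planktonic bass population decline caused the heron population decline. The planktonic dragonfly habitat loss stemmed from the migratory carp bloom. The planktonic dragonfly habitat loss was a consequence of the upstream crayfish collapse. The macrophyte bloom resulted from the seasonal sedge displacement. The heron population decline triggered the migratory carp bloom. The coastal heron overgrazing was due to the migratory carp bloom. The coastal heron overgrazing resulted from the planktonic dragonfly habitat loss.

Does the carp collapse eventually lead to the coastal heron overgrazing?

There is a causal chain: the carp collapse → the heron population decline → the migratory carp bloom → the coastal heron overgrazing.

Yes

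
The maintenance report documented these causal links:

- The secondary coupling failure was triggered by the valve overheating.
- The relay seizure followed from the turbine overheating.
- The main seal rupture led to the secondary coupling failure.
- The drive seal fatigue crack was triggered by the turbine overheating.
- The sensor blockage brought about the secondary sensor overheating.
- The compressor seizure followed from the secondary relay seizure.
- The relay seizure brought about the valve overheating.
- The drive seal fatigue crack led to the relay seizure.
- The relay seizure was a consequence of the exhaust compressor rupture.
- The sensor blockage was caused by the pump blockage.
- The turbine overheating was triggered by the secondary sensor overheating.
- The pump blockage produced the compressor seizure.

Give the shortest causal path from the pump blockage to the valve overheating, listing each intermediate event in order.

the pump blockage → the sensor blockage
the sensor blockage → the secondary sensor overheating
the secondary sensor overheating → the turbine overheating
the turbine overheating → the relay seizure
the relay seizure → the valve overheating
Length: 5 steps.

the pump blockage → the sensor blockage → the secondary sensor overheating → the turbine overheating → the relay seizure → the valve overheating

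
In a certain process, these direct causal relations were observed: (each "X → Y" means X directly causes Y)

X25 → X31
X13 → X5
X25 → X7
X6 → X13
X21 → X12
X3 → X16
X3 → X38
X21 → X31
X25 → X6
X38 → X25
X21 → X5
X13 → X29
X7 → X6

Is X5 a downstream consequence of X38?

There is a causal chain: X38 → X25 → X6 → X13 → X5.

Yes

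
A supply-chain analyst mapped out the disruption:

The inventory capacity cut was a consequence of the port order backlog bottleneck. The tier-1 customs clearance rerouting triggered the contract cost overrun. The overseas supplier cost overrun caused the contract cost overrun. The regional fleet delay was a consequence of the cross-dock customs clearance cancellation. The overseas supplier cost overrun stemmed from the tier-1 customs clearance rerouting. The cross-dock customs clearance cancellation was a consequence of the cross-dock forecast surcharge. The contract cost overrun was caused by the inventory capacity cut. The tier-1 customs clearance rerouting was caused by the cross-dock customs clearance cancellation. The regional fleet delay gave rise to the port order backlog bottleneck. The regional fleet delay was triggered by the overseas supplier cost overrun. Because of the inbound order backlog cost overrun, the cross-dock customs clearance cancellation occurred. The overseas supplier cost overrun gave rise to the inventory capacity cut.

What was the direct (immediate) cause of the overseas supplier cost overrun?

Upstream contributors include the cross-dock forecast surcharge, the cross-dock customs clearance cancellation, the inbound order backlog cost overrun, but only the tier-1 customs clearance rerouting feeds directly into the overseas supplier cost overrun.

the tier-1 customs clearance rerouting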